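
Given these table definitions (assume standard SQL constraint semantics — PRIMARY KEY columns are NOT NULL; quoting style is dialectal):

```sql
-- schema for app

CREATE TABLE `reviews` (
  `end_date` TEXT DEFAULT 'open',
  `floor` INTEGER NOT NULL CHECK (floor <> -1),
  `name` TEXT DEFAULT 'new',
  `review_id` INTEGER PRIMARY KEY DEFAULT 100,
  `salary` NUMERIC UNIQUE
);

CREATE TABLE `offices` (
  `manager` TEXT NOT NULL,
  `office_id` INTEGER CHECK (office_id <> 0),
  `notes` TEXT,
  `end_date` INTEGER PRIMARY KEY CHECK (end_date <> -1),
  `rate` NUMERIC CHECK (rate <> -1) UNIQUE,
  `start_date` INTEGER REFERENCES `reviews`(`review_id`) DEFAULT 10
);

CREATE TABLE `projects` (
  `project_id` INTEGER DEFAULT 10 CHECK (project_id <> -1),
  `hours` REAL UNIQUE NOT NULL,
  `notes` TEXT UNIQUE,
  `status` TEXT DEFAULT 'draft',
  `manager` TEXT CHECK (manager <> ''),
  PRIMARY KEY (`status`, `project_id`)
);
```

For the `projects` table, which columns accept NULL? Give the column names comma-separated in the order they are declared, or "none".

- project_id: part of the PRIMARY KEY, which implies NOT NULL → not nullable.
- hours: declared NOT NULL → not nullable.
- notes: UNIQUE does not imply NOT NULL → nullable.
- status: part of the PRIMARY KEY, which implies NOT NULL → not nullable.
- manager: CHECK does not forbid NULL (a CHECK constraint passes when its expression is NULL) → nullable.

notes, manager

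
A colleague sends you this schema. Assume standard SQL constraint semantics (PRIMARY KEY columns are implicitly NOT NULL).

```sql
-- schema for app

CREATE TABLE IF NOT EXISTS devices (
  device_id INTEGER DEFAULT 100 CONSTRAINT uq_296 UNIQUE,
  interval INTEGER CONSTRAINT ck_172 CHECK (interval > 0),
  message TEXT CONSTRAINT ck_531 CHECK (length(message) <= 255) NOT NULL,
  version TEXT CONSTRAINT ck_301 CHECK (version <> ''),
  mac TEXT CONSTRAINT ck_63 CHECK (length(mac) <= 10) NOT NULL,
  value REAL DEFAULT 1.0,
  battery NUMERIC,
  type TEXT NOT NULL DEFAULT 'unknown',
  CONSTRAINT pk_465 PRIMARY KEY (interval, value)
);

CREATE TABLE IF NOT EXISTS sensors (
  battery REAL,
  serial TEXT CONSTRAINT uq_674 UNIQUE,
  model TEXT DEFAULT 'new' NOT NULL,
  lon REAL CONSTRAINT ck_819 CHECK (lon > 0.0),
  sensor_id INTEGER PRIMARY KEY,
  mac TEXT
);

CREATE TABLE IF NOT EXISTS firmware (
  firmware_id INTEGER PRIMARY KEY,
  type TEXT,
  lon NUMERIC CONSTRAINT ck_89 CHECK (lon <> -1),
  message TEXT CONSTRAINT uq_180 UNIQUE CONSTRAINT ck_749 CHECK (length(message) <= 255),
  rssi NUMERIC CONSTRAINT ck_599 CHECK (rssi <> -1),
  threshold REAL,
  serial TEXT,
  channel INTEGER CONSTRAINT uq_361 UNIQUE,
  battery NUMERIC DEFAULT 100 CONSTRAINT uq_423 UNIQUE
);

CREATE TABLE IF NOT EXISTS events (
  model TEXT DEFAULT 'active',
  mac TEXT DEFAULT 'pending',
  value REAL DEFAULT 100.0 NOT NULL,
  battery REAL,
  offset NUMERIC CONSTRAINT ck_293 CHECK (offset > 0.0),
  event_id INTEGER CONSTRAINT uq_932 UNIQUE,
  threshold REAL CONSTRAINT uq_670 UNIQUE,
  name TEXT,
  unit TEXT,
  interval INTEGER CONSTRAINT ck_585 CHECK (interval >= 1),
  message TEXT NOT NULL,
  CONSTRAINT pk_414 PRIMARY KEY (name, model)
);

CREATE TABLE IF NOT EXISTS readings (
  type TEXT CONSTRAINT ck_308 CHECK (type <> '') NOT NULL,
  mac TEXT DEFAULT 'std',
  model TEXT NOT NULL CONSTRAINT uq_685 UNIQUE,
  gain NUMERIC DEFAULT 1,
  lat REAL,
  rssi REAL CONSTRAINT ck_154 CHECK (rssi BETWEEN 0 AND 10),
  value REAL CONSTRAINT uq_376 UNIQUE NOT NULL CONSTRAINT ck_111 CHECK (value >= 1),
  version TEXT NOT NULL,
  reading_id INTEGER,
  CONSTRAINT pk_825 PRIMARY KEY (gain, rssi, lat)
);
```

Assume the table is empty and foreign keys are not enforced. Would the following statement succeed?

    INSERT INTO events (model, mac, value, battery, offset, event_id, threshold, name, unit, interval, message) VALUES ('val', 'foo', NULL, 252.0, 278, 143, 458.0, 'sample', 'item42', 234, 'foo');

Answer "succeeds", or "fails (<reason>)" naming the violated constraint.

value is explicitly set to NULL, but value is declared NOT NULL.

fails (NOT NULL on value)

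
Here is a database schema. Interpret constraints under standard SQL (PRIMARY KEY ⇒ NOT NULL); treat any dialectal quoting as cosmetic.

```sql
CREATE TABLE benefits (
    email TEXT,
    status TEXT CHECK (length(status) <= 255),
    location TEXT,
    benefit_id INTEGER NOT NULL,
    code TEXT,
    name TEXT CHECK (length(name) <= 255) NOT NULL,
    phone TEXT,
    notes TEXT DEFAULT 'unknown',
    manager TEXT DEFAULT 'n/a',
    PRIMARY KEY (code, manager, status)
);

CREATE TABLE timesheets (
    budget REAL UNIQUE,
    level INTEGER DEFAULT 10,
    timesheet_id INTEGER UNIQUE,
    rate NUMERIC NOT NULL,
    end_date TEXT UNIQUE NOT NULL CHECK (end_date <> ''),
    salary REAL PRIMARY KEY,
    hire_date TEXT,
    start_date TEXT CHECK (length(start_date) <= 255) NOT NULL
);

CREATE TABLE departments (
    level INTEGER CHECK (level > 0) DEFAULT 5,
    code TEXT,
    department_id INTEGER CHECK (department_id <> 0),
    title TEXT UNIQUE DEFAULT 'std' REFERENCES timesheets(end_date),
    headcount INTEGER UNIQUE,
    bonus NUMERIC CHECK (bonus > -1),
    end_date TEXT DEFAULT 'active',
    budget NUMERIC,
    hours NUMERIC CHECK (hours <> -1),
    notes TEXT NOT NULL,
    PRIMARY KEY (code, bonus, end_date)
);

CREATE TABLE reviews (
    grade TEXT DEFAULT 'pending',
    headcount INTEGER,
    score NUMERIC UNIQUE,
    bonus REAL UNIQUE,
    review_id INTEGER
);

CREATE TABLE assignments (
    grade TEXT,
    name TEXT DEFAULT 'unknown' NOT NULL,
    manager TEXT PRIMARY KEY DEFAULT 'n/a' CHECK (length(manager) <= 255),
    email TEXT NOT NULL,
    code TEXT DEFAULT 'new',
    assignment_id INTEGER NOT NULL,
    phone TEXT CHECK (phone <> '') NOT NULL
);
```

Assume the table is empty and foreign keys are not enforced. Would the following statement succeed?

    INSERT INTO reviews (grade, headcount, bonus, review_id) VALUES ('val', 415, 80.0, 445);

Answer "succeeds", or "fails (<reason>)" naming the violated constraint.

reviews has no NOT NULL or PRIMARY KEY columns.
No constraint is violated.

succeeds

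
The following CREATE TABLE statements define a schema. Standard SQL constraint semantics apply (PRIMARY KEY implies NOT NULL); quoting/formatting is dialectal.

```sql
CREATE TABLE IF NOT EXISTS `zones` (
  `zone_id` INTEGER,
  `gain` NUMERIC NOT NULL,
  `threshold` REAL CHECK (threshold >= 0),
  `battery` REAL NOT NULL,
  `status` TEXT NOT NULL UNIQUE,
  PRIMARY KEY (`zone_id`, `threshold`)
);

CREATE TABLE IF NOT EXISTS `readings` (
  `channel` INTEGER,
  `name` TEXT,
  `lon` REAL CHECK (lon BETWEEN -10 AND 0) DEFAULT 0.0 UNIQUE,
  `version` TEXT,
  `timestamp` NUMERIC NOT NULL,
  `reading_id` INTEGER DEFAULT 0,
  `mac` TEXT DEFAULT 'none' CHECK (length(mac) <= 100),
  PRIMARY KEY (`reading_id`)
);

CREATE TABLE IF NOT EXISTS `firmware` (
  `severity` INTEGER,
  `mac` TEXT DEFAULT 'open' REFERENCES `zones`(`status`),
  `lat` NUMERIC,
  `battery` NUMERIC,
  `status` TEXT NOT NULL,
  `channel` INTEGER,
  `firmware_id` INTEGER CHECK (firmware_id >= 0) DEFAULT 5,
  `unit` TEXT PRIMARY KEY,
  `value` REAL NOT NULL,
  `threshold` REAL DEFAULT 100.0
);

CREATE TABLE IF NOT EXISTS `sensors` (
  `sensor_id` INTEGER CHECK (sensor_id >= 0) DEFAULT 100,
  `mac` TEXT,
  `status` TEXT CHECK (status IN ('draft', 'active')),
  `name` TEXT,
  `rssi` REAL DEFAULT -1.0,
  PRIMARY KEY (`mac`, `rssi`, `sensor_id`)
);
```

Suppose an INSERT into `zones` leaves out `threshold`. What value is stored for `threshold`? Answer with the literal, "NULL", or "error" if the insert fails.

threshold has no DEFAULT clause.
Omitting it would insert NULL, but it is part of the PRIMARY KEY, so the INSERT fails.

error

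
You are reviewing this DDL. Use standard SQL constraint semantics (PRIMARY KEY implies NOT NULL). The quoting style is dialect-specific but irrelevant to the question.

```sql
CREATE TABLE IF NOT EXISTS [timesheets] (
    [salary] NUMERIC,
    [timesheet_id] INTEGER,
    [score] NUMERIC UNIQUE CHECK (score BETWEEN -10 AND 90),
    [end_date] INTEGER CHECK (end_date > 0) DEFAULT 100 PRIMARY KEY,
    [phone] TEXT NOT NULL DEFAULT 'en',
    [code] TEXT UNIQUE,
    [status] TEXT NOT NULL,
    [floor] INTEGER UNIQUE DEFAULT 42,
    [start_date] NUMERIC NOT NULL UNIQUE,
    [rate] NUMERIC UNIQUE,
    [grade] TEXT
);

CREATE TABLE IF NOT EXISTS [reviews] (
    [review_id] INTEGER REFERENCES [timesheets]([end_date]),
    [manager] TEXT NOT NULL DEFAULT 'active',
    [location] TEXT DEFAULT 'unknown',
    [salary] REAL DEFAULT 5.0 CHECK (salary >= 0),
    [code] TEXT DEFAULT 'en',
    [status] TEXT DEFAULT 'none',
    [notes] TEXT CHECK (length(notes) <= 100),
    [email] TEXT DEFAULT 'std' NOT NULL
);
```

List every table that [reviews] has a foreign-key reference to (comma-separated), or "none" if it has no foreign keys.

- review_id REFERENCES timesheets(end_date).

timesheets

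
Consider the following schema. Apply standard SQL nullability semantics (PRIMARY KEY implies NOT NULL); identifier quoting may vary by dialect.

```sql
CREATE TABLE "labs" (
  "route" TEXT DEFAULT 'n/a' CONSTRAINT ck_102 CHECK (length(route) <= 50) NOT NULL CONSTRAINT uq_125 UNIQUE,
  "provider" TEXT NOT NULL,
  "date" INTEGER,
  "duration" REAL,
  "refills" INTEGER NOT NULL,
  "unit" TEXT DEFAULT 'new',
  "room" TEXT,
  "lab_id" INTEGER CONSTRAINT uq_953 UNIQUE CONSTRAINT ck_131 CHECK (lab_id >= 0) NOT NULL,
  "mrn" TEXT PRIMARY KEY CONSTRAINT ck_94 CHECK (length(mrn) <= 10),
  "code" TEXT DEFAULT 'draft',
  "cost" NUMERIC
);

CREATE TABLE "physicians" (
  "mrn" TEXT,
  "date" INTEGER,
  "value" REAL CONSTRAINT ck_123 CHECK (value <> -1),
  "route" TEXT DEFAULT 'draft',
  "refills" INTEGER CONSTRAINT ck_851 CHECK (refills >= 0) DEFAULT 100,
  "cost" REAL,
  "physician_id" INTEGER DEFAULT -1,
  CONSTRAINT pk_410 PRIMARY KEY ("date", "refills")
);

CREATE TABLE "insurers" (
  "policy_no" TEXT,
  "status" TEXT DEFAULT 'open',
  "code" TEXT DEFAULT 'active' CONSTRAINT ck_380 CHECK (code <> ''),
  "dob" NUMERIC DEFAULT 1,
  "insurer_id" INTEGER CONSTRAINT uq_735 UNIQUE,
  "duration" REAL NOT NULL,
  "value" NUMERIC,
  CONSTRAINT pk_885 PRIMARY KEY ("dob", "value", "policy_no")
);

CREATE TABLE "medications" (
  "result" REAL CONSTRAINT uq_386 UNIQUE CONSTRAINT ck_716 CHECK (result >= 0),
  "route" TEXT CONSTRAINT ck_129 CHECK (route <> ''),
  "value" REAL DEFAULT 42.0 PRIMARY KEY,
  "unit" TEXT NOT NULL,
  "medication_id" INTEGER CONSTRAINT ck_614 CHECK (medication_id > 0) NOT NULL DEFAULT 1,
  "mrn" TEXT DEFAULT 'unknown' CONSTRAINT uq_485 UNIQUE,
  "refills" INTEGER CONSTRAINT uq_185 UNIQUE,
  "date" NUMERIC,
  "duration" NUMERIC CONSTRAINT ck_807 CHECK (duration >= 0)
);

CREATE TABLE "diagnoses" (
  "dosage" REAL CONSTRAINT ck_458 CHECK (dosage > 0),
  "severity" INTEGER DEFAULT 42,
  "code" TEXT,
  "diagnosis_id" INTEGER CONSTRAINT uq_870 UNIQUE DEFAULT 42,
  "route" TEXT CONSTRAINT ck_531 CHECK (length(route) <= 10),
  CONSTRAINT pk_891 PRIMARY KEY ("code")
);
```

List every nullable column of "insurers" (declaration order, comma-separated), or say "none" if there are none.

- policy_no: part of the PRIMARY KEY, which implies NOT NULL → not nullable.
- status: DEFAULT only fills an omitted column; an explicit NULL is still allowed → nullable.
- code: CHECK does not forbid NULL (a CHECK constraint passes when its expression is NULL) → nullable.
- dob: part of the PRIMARY KEY, which implies NOT NULL → not nullable.
- insurer_id: UNIQUE does not imply NOT NULL → nullable.
- duration: declared NOT NULL → not nullable.
- value: part of the PRIMARY KEY, which implies NOT NULL → not nullable.

status, code, insurer_id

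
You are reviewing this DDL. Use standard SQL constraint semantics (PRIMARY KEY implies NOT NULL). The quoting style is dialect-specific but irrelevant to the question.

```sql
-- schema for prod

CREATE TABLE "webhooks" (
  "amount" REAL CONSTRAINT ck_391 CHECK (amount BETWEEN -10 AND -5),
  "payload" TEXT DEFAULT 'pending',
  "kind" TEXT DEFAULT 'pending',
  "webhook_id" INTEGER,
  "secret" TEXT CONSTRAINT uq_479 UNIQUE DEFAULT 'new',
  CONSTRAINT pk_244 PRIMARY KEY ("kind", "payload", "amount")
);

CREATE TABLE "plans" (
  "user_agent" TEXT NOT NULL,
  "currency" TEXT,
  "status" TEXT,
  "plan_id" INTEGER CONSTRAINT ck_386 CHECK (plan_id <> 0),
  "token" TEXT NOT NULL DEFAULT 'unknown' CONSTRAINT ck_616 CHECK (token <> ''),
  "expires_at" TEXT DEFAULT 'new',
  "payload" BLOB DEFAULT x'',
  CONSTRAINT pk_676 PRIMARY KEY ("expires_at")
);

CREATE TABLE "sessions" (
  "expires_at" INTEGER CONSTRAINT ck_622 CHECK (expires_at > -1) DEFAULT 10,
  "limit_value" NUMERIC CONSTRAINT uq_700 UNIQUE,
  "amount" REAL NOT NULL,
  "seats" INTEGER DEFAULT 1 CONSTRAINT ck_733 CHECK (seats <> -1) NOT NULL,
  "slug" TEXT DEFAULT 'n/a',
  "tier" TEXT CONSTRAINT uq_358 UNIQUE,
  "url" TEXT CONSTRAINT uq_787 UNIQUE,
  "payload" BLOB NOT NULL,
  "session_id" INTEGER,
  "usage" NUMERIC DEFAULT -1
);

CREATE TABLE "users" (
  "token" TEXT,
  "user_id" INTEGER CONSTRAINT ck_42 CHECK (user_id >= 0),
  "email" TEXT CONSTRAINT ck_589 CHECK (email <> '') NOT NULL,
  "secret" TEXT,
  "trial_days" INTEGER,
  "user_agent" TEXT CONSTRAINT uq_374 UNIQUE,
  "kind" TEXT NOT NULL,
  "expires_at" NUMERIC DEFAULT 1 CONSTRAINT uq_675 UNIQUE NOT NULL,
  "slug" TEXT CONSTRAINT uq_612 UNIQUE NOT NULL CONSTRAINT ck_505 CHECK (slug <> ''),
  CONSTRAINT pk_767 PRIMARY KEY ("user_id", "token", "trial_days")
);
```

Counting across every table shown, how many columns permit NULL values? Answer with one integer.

15

webhooks: 2 nullable (webhook_id, secret — PK (kind, payload, amount) and explicit NOT NULL columns excluded).
plans: 4 nullable (currency, status, plan_id, payload — PK (expires_at) and explicit NOT NULL columns excluded).
sessions: 7 nullable (expires_at, limit_value, slug, tier, url, session_id, usage — PK none and explicit NOT NULL columns excluded).
users: 2 nullable (secret, user_agent — PK (user_id, token, trial_days) and explicit NOT NULL columns excluded).
Total: 2 + 4 + 7 + 2 = 15.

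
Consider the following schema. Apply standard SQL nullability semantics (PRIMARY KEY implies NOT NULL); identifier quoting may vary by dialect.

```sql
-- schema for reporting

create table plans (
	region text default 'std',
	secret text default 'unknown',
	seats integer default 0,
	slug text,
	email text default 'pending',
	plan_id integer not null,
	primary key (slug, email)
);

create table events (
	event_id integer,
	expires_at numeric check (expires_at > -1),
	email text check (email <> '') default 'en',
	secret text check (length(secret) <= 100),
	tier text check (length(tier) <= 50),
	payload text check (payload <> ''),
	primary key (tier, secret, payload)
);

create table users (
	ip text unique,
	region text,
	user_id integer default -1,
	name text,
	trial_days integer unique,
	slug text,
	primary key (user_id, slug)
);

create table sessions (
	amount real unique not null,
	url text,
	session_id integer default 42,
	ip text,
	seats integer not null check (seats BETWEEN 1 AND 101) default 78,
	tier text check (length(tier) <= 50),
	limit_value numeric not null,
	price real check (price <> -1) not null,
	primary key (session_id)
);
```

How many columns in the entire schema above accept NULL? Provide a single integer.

13

plans: 3 nullable (region, secret, seats — PK (slug, email) and explicit NOT NULL columns excluded).
events: 3 nullable (event_id, expires_at, email — PK (tier, secret, payload) and explicit NOT NULL columns excluded).
users: 4 nullable (ip, region, name, trial_days — PK (user_id, slug) and explicit NOT NULL columns excluded).
sessions: 3 nullable (url, ip, tier — PK (session_id) and explicit NOT NULL columns excluded).
Total: 3 + 3 + 4 + 3 = 13.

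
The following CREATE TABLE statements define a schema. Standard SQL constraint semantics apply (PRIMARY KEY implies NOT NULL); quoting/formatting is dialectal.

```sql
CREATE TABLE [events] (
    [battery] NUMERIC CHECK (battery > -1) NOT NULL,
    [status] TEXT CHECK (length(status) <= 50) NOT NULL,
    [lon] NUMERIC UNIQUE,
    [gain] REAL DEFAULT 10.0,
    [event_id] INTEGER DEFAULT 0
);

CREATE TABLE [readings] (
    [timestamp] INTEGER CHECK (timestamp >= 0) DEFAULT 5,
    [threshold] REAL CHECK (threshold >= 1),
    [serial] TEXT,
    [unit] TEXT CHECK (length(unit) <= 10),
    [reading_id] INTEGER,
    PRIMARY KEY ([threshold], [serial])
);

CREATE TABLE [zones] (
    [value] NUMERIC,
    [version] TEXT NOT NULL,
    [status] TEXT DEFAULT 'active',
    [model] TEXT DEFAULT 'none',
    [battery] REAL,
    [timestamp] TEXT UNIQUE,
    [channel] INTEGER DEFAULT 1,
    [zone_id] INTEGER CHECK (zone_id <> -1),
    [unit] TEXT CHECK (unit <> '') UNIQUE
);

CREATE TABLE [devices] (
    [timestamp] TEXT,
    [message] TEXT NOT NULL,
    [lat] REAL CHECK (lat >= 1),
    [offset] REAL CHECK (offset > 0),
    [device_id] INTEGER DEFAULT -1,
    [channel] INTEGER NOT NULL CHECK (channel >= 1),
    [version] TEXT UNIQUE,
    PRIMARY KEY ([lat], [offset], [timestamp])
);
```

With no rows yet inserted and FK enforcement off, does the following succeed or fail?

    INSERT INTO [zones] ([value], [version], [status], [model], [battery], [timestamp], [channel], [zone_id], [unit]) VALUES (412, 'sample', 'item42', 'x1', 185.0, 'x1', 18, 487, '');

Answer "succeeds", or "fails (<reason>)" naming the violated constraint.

fails (CHECK on unit)

The value '' for unit violates CHECK (unit <> '').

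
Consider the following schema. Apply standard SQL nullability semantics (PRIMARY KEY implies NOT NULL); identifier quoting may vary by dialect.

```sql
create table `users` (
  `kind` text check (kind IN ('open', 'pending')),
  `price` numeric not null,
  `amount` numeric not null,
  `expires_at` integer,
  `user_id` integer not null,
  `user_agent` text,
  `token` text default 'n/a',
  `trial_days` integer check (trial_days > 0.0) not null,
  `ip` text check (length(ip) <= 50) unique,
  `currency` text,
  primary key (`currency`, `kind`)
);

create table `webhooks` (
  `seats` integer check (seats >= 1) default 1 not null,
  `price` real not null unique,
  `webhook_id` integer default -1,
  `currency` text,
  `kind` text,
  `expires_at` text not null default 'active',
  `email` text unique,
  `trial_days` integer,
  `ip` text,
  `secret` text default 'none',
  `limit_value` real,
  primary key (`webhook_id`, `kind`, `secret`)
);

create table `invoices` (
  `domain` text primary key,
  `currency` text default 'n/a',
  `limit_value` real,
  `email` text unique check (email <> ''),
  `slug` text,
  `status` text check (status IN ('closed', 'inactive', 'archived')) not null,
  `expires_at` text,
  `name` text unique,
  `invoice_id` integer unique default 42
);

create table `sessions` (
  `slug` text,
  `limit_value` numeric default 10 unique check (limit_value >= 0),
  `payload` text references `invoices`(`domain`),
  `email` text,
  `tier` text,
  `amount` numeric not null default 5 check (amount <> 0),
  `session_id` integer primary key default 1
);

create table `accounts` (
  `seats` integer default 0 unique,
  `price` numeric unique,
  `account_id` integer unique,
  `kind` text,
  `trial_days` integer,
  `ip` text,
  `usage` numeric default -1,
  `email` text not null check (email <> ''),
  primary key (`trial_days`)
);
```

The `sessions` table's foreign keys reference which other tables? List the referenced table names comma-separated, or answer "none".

- payload REFERENCES invoices(domain).

invoices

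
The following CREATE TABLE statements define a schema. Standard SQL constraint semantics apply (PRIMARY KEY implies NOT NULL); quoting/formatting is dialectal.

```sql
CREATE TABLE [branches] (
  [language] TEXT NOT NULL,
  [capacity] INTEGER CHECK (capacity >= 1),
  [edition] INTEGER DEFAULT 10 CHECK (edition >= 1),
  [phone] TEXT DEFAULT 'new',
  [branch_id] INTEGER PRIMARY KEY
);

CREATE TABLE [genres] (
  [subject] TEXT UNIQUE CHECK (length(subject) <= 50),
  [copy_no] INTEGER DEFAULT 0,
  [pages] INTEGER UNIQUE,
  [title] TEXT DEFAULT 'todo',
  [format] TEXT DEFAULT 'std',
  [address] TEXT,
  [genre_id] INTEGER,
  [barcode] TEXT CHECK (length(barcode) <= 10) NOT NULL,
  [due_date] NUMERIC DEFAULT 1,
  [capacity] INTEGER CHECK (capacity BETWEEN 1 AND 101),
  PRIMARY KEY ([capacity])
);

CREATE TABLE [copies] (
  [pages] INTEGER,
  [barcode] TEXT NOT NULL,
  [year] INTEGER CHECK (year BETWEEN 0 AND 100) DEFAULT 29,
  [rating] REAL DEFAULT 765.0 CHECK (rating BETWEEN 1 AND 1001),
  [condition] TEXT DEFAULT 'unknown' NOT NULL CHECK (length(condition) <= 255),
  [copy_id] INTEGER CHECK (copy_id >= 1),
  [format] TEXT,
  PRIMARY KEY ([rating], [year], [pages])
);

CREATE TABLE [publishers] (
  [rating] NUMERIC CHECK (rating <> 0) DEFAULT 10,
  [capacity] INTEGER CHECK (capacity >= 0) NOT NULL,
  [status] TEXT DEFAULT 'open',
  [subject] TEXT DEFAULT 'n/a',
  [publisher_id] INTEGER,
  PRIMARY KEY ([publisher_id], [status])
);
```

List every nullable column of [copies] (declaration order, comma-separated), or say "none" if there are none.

- pages: part of the PRIMARY KEY, which implies NOT NULL → not nullable.
- barcode: declared NOT NULL → not nullable.
- year: part of the PRIMARY KEY, which implies NOT NULL → not nullable.
- rating: part of the PRIMARY KEY, which implies NOT NULL → not nullable.
- condition: declared NOT NULL → not nullable.
- copy_id: CHECK does not forbid NULL (a CHECK constraint passes when its expression is NULL) → nullable.
- format: no NOT NULL constraint applies → nullable.

copy_id, format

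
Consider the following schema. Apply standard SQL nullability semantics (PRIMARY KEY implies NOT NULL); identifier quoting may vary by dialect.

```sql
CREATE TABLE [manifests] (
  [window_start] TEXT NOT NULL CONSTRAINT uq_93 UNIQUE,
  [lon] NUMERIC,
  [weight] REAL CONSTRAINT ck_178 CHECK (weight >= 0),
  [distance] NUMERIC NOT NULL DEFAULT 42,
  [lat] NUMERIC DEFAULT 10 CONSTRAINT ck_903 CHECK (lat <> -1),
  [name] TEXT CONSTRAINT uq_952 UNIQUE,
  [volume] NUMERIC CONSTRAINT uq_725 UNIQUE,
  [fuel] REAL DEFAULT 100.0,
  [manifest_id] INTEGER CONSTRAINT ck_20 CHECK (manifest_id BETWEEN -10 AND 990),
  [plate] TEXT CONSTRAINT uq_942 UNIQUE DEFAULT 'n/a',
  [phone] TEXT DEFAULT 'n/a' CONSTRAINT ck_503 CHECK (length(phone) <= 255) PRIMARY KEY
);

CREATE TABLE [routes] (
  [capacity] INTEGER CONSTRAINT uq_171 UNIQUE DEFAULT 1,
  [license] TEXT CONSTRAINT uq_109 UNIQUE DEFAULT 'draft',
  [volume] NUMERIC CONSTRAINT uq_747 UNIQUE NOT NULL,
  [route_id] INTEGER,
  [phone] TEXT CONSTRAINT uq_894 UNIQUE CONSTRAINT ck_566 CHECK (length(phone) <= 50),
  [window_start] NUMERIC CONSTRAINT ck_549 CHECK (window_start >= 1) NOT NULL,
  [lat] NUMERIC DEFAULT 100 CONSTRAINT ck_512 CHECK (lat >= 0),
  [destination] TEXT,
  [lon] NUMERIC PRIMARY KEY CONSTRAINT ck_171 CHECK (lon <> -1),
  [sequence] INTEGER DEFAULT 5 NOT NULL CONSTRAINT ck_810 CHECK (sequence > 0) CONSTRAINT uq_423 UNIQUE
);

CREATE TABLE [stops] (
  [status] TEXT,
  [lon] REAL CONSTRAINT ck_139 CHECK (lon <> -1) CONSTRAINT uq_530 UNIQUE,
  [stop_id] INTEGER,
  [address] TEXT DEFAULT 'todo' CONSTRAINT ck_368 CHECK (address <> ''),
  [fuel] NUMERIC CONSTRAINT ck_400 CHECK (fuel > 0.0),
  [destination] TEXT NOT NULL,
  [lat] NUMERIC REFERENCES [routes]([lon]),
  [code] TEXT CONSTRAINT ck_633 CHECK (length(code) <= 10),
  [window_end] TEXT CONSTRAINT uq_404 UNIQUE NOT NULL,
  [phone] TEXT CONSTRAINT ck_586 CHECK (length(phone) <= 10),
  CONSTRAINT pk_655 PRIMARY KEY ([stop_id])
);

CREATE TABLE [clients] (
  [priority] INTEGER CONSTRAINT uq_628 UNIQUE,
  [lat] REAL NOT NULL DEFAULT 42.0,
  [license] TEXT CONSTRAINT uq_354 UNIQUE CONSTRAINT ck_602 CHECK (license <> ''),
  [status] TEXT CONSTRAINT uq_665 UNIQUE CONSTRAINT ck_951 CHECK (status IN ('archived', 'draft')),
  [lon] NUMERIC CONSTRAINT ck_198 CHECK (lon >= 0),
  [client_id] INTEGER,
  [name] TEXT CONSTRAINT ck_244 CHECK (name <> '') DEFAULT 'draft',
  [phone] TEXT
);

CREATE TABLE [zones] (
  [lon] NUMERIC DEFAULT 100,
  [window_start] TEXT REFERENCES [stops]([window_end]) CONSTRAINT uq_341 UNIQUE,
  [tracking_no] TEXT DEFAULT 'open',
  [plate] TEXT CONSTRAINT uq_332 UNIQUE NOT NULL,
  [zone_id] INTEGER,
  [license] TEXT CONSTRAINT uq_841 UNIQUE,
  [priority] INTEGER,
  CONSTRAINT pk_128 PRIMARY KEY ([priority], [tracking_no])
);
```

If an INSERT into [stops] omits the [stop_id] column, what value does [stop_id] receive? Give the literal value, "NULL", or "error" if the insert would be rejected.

stop_id has no DEFAULT clause.
Omitting it would insert NULL, but it is part of the PRIMARY KEY, so the INSERT fails.

error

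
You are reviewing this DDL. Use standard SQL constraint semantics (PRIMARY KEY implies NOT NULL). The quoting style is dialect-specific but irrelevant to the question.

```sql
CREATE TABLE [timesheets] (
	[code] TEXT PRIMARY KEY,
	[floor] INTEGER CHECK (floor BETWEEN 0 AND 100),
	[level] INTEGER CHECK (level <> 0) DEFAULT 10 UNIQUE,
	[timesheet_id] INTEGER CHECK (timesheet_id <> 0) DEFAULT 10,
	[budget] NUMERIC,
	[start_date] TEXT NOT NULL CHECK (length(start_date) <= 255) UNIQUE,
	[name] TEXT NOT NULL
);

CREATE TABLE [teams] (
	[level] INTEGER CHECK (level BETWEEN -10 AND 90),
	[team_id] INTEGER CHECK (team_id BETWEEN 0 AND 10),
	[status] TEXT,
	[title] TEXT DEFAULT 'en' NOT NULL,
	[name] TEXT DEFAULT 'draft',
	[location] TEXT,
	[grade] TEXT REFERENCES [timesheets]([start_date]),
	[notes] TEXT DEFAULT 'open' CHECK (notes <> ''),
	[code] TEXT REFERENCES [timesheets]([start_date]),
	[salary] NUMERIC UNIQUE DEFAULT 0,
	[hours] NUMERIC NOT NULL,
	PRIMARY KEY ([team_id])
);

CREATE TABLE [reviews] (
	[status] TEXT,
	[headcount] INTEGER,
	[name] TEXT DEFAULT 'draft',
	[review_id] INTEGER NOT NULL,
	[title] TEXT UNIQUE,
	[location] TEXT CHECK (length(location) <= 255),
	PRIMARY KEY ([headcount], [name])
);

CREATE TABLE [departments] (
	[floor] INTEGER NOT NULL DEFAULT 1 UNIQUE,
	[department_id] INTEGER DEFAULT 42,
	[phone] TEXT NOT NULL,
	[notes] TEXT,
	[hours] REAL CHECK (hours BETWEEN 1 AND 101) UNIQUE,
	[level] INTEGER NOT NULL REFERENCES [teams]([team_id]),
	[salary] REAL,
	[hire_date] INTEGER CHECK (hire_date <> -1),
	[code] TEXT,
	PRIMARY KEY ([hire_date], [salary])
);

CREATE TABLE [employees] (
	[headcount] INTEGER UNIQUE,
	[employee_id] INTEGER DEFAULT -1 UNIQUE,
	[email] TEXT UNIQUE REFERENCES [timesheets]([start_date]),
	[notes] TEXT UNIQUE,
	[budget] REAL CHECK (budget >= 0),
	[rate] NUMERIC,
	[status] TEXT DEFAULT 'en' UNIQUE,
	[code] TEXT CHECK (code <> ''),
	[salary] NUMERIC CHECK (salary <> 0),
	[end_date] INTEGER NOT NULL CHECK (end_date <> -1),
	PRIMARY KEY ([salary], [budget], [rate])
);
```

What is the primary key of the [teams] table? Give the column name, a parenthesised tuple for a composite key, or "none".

team_id is declared PRIMARY KEY as a table-level PRIMARY KEY clause.

team_id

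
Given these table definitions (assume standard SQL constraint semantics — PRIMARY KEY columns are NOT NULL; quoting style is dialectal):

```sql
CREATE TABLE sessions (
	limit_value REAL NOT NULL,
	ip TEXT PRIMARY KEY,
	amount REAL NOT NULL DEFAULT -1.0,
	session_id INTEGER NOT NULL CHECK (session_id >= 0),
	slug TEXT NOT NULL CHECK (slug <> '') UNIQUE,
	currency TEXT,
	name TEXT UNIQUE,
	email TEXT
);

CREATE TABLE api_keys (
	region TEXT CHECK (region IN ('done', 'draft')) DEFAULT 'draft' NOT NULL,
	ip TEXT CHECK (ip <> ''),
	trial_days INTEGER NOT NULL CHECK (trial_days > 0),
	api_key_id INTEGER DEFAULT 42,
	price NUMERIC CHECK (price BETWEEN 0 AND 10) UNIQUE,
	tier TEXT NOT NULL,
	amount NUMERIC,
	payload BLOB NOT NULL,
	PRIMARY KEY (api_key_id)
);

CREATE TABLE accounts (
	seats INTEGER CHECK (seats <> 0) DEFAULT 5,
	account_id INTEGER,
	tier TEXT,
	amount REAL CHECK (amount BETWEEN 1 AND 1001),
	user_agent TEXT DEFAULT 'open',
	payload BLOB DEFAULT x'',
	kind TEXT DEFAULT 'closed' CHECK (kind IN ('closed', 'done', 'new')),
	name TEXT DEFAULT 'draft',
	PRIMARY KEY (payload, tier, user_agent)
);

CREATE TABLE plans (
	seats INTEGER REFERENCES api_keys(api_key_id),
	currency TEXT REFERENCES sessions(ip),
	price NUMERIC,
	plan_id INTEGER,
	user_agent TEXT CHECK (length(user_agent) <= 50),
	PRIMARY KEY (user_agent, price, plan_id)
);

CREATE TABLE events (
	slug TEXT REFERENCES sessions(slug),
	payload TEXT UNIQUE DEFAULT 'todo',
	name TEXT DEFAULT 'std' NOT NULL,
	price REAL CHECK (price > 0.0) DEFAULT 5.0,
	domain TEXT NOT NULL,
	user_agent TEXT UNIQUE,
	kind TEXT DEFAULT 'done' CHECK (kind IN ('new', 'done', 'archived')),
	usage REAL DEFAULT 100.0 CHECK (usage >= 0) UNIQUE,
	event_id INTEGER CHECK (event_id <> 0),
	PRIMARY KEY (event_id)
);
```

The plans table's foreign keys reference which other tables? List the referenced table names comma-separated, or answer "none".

- seats REFERENCES api_keys(api_key_id).
- currency REFERENCES sessions(ip).

api_keys, sessions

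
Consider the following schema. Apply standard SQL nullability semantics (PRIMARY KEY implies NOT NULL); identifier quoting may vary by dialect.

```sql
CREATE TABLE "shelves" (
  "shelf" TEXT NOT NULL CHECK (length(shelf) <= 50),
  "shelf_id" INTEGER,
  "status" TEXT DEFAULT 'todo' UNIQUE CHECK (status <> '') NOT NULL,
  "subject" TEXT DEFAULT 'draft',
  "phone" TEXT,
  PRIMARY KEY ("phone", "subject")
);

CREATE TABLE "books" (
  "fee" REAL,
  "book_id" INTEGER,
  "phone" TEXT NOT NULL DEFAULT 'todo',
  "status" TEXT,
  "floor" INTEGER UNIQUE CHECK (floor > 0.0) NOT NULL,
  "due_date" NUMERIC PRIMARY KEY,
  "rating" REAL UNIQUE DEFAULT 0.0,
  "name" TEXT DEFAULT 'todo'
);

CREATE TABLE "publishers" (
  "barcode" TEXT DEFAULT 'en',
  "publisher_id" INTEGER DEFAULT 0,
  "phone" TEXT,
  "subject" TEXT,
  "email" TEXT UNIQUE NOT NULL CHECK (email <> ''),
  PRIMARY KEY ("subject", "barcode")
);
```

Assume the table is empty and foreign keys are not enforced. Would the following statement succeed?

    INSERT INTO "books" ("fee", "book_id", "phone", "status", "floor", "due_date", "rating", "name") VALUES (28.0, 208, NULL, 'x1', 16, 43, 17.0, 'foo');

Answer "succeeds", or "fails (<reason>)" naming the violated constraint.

fails (NOT NULL on phone)

phone is explicitly set to NULL, but phone is declared NOT NULL.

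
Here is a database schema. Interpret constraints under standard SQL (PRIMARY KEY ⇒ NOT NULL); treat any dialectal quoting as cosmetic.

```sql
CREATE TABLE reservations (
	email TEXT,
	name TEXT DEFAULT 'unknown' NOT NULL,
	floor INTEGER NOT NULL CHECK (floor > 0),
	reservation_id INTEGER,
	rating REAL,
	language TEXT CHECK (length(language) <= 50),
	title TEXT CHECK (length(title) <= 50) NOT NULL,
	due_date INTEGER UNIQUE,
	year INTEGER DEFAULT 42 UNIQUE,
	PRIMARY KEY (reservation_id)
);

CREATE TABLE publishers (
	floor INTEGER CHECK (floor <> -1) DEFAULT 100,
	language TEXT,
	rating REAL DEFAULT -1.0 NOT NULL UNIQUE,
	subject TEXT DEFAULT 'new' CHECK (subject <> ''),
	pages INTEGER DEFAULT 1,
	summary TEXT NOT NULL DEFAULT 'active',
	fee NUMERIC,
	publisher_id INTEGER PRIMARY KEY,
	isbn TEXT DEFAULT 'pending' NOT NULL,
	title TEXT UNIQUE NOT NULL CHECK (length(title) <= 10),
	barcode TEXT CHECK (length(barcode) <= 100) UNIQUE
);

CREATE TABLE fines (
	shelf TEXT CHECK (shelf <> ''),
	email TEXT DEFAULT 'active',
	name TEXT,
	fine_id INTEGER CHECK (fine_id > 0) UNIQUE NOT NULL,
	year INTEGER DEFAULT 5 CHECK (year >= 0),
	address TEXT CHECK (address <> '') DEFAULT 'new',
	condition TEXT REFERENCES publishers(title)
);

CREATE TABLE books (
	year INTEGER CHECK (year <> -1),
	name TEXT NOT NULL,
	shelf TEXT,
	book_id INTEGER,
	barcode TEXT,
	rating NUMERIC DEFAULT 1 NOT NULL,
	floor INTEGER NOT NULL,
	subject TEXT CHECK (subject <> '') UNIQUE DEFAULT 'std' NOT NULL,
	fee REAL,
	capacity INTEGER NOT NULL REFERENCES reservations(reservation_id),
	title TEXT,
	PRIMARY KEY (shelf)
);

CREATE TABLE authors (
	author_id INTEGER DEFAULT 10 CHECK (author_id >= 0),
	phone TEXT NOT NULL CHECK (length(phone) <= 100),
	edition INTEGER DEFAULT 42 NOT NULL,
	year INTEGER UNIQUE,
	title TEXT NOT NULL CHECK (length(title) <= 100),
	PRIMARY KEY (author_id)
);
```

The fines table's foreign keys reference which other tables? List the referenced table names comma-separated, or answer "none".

publishers

- condition REFERENCES publishers(title).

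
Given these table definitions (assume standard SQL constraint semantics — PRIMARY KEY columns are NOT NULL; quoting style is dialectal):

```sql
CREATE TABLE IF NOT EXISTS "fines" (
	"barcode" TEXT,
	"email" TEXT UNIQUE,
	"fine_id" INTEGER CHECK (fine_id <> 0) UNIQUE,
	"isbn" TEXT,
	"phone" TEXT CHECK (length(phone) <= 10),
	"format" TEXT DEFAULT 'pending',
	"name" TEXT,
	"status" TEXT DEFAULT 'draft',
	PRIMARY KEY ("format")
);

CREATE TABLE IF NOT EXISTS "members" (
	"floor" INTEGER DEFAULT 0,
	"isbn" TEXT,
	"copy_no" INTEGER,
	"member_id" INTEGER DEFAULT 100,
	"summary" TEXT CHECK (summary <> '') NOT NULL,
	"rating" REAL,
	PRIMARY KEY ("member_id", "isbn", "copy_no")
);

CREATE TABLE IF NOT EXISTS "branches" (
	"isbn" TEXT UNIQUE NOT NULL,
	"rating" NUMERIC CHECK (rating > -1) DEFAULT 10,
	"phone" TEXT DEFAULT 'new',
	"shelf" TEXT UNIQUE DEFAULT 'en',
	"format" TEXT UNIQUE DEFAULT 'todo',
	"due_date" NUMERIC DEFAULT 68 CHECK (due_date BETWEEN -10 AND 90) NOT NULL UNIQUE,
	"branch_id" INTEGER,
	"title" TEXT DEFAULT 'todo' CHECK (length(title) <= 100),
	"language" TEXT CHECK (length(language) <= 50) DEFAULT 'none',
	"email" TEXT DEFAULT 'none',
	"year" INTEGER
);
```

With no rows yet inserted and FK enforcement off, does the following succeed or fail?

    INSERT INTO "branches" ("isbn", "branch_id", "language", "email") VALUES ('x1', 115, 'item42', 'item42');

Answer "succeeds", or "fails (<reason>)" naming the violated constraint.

succeeds

NOT NULL columns: due_date defaults to 68; isbn is supplied.
CHECK constraints: 'item42' satisfies (length(language) <= 50).
No constraint is violated.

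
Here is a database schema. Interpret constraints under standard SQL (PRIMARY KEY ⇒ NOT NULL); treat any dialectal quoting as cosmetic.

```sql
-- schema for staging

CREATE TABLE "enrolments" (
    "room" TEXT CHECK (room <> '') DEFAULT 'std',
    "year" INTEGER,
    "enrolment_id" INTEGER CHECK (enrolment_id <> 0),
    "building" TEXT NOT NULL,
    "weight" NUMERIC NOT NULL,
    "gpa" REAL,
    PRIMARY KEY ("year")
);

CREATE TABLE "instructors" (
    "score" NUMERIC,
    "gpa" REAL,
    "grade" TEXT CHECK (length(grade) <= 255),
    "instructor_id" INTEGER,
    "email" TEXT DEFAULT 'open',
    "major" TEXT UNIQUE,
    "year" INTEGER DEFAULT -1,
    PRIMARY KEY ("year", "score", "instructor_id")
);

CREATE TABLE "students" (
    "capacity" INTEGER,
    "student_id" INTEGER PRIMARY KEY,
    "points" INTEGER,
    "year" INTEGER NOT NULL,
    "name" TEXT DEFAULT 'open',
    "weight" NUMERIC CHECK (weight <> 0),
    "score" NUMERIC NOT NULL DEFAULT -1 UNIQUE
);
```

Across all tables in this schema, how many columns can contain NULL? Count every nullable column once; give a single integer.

enrolments: 3 nullable (room, enrolment_id, gpa — PK (year) and explicit NOT NULL columns excluded).
instructors: 4 nullable (gpa, grade, email, major — PK (year, score, instructor_id) and explicit NOT NULL columns excluded).
students: 4 nullable (capacity, points, name, weight — PK (student_id) and explicit NOT NULL columns excluded).
Total: 3 + 4 + 4 = 11.

11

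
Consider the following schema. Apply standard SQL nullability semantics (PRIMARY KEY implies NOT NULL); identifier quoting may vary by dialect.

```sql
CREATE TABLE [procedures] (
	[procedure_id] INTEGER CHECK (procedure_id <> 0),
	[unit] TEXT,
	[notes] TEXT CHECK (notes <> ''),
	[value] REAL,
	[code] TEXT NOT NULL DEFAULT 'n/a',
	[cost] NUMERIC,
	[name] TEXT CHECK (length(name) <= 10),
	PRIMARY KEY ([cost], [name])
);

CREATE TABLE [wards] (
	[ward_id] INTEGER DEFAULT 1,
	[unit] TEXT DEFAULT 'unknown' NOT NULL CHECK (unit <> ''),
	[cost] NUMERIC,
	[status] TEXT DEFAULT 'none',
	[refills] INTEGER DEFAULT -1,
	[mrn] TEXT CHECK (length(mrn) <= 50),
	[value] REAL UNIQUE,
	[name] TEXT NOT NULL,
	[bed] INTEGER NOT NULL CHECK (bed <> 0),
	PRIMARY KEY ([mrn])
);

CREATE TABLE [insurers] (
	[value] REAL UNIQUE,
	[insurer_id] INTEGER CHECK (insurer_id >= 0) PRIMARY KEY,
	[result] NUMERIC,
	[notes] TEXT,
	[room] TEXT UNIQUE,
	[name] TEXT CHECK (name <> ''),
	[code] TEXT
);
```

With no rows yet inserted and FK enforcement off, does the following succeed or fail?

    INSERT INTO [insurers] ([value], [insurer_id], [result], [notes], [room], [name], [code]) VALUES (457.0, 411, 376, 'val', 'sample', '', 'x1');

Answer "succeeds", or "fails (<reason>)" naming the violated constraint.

The value '' for name violates CHECK (name <> '').

fails (CHECK on name)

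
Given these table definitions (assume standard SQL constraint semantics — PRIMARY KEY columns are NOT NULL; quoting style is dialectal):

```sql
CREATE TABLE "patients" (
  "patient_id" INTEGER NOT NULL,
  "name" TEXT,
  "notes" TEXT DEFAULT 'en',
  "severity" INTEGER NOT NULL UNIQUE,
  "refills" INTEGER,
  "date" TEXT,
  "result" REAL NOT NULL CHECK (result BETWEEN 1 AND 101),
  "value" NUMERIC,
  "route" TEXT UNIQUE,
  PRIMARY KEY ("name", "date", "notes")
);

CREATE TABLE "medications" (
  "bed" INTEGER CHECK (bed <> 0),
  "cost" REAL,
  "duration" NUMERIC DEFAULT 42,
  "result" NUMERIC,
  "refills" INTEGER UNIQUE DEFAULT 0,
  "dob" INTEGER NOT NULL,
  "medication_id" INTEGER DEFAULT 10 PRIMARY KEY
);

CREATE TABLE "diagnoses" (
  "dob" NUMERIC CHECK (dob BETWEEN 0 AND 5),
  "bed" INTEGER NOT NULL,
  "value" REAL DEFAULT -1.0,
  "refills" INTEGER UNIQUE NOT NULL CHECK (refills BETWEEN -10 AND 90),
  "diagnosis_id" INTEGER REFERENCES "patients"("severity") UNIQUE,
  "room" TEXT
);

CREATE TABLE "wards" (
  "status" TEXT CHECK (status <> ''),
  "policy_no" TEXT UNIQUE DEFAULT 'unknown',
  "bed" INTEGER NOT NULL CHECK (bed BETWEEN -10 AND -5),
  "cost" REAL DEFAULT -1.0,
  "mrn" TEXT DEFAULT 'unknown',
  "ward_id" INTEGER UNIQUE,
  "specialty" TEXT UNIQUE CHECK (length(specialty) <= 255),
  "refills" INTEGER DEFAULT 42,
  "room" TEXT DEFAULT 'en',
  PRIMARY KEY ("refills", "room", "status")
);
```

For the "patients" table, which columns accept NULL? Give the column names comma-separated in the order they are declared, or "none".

- patient_id: declared NOT NULL → not nullable.
- name: part of the PRIMARY KEY, which implies NOT NULL → not nullable.
- notes: part of the PRIMARY KEY, which implies NOT NULL → not nullable.
- severity: declared NOT NULL → not nullable.
- refills: no NOT NULL constraint applies → nullable.
- date: part of the PRIMARY KEY, which implies NOT NULL → not nullable.
- result: declared NOT NULL → not nullable.
- value: no NOT NULL constraint applies → nullable.
- route: UNIQUE does not imply NOT NULL → nullable.

refills, value, route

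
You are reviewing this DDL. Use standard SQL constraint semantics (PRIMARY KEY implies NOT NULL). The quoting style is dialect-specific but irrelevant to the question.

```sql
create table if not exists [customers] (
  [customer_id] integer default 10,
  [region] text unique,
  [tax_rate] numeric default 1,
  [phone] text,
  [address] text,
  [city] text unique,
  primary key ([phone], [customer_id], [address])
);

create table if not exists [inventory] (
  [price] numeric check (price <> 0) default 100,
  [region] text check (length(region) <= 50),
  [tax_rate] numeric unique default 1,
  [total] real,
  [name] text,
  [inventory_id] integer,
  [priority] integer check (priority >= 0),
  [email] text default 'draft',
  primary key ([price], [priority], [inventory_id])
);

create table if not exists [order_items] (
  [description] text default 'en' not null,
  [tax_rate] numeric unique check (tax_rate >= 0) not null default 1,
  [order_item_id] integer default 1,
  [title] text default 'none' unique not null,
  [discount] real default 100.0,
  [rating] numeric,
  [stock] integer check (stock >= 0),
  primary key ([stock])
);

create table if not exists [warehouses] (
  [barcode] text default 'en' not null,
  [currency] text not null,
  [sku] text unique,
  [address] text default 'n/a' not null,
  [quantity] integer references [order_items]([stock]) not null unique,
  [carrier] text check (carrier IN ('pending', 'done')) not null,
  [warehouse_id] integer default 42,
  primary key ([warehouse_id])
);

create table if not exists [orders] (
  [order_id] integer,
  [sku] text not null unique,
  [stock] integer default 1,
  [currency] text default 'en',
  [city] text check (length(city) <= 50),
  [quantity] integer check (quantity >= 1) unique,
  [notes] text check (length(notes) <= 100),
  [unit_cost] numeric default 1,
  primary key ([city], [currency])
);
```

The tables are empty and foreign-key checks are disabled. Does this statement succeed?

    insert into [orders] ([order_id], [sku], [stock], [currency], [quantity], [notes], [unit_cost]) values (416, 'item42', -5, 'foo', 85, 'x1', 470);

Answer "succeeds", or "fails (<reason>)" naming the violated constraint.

fails (NOT NULL on city)

city is omitted from the column list and has no DEFAULT, so it would receive NULL.
But city is part of the PRIMARY KEY (implied NOT NULL).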